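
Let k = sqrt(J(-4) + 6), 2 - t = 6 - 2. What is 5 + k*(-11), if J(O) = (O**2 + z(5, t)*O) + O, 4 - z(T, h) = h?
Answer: 5 - 11*I*sqrt(6) ≈ 5.0 - 26.944*I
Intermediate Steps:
t = -2 (t = 2 - (6 - 2) = 2 - 1*4 = 2 - 4 = -2)
z(T, h) = 4 - h
J(O) = O**2 + 7*O (J(O) = (O**2 + (4 - 1*(-2))*O) + O = (O**2 + (4 + 2)*O) + O = (O**2 + 6*O) + O = O**2 + 7*O)
k = I*sqrt(6) (k = sqrt(-4*(7 - 4) + 6) = sqrt(-4*3 + 6) = sqrt(-12 + 6) = sqrt(-6) = I*sqrt(6) ≈ 2.4495*I)
5 + k*(-11) = 5 + (I*sqrt(6))*(-11) = 5 - 11*I*sqrt(6)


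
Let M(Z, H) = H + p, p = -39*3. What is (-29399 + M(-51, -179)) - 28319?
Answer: -58014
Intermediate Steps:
p = -117
M(Z, H) = -117 + H (M(Z, H) = H - 117 = -117 + H)
(-29399 + M(-51, -179)) - 28319 = (-29399 + (-117 - 179)) - 28319 = (-29399 - 296) - 28319 = -29695 - 28319 = -58014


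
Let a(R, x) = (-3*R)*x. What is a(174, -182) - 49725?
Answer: 45279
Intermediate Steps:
a(R, x) = -3*R*x
a(174, -182) - 49725 = -3*174*(-182) - 49725 = 95004 - 49725 = 45279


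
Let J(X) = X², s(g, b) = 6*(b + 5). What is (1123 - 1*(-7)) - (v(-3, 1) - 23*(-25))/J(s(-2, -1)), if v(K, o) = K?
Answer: 162577/144 ≈ 1129.0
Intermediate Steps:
s(g, b) = 30 + 6*b (s(g, b) = 6*(5 + b) = 30 + 6*b)
(1123 - 1*(-7)) - (v(-3, 1) - 23*(-25))/J(s(-2, -1)) = (1123 - 1*(-7)) - (-3 - 23*(-25))/((30 + 6*(-1))²) = (1123 + 7) - (-3 + 575)/((30 - 6)²) = 1130 - 572/(24²) = 1130 - 572/576 = 1130 - 1*143/144 = 1130 - 143/144 = 162577/144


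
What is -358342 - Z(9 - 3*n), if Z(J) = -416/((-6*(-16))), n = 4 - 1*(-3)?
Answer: -1075013/3 ≈ -3.5834e+5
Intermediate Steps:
n = 7 (n = 4 + 3 = 7)
Z(J) = -13/3 (Z(J) = -416/96 = -416*1/96 = -13/3)
-358342 - Z(9 - 3*n) = -358342 - 1*(-13/3) = -358342 + 13/3 = -1075013/3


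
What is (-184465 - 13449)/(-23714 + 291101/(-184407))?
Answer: 36496726998/4373318699 ≈ 8.3453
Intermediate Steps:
(-184465 - 13449)/(-23714 + 291101/(-184407)) = -197914/(-23714 + 291101*(-1/184407)) = -197914/(-23714 - 291101/184407) = -197914/(-4373318699/184407) = -197914*(-184407/4373318699) = 36496726998/4373318699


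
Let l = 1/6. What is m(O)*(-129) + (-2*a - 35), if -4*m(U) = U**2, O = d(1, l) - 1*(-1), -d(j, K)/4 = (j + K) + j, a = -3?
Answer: 22399/12 ≈ 1866.6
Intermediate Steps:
l = 1/6 ≈ 0.16667
d(j, K) = -8*j - 4*K (d(j, K) = -4*((j + K) + j) = -4*((K + j) + j) = -4*(K + 2*j) = -8*j - 4*K)
O = -23/3 (O = (-8*1 - 4*1/6) - 1*(-1) = (-8 - 2/3) + 1 = -26/3 + 1 = -23/3 ≈ -7.6667)
m(U) = -U**2/4
m(O)*(-129) + (-2*a - 35) = -(-23/3)**2/4*(-129) + (-2*(-3) - 35) = -1/4*529/9*(-129) + (6 - 35) = -529/36*(-129) - 29 = 22747/12 - 29 = 22399/12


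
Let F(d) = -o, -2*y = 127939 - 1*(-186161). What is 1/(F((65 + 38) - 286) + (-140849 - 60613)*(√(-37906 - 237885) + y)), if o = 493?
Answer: I/(201462*√275791 + 31639606607*I) ≈ 3.1606e-11 + 1.0569e-13*I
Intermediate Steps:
y = -157050 (y = -(127939 - 1*(-186161))/2 = -(127939 + 186161)/2 = -½*314100 = -157050)
F(d) = -493 (F(d) = -1*493 = -493)
1/(F((65 + 38) - 286) + (-140849 - 60613)*(√(-37906 - 237885) + y)) = 1/(-493 + (-140849 - 60613)*(√(-37906 - 237885) - 157050)) = 1/(-493 - 201462*(√(-275791) - 157050)) = 1/(-493 - 201462*(I*√275791 - 157050)) = 1/(-493 - 201462*(-157050 + I*√275791)) = 1/(-493 + (31639607100 - 201462*I*√275791)) = 1/(31639606607 - 201462*I*√275791)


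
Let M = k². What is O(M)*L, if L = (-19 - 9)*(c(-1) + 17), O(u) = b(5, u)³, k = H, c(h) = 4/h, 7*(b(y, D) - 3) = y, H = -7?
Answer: -913952/49 ≈ -18652.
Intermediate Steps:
b(y, D) = 3 + y/7
k = -7
M = 49 (M = (-7)² = 49)
O(u) = 17576/343 (O(u) = (3 + (⅐)*5)³ = (3 + 5/7)³ = (26/7)³ = 17576/343)
L = -364 (L = (-19 - 9)*(4/(-1) + 17) = -28*(4*(-1) + 17) = -28*(-4 + 17) = -28*13 = -364)
O(M)*L = (17576/343)*(-364) = -913952/49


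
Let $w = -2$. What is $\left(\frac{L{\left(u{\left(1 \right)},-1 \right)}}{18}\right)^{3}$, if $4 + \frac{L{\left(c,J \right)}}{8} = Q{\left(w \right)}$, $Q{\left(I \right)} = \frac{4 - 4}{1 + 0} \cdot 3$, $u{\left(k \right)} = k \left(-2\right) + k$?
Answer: $- \frac{4096}{729} \approx -5.6187$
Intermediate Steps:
$u{\left(k \right)} = - k$ ($u{\left(k \right)} = - 2 k + k = - k$)
$Q{\left(I \right)} = 0$ ($Q{\left(I \right)} = \frac{0}{1} \cdot 3 = 0 \cdot 1 \cdot 3 = 0 \cdot 3 = 0$)
$L{\left(c,J \right)} = -32$ ($L{\left(c,J \right)} = -32 + 8 \cdot 0 = -32 + 0 = -32$)
$\left(\frac{L{\left(u{\left(1 \right)},-1 \right)}}{18}\right)^{3} = \left(- \frac{32}{18}\right)^{3} = \left(\left(-32\right) \frac{1}{18}\right)^{3} = \left(- \frac{16}{9}\right)^{3} = - \frac{4096}{729}$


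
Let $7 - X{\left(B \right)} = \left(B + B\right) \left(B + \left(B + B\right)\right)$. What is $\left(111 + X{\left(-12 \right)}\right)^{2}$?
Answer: $556516$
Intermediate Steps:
$X{\left(B \right)} = 7 - 6 B^{2}$ ($X{\left(B \right)} = 7 - \left(B + B\right) \left(B + \left(B + B\right)\right) = 7 - 2 B \left(B + 2 B\right) = 7 - 2 B 3 B = 7 - 6 B^{2}$)
$\left(111 + X{\left(-12 \right)}\right)^{2} = \left(111 + \left(7 - 6 \left(-12\right)^{2}\right)\right)^{2} = \left(111 + \left(7 - 864\right)\right)^{2} = \left(111 - 857\right)^{2} = \left(-746\right)^{2} = 556516$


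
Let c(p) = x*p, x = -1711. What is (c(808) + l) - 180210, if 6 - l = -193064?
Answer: -1369628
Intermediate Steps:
l = 193070 (l = 6 - 1*(-193064) = 6 + 193064 = 193070)
c(p) = -1711*p
(c(808) + l) - 180210 = (-1711*808 + 193070) - 180210 = (-1382488 + 193070) - 180210 = -1189418 - 180210 = -1369628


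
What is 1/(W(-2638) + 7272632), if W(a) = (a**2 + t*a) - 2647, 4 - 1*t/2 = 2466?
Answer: 1/27218541 ≈ 3.6740e-8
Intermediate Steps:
t = -4924 (t = 8 - 2*2466 = 8 - 4932 = -4924)
W(a) = -2647 + a**2 - 4924*a (W(a) = (a**2 - 4924*a) - 2647 = -2647 + a**2 - 4924*a)
1/(W(-2638) + 7272632) = 1/((-2647 + (-2638)**2 - 4924*(-2638)) + 7272632) = 1/((-2647 + 6959044 + 12989512) + 7272632) = 1/(19945909 + 7272632) = 1/27218541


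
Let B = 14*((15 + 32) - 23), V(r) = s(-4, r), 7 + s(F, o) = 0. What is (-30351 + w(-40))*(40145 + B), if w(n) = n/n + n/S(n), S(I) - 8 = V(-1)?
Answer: -1230217590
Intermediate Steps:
s(F, o) = -7 (s(F, o) = -7 + 0 = -7)
V(r) = -7
S(I) = 1 (S(I) = 8 - 7 = 1)
B = 336 (B = 14*(47 - 23) = 14*24 = 336)
w(n) = 1 + n (w(n) = n/n + n/1 = 1 + n*1 = 1 + n)
(-30351 + w(-40))*(40145 + B) = (-30351 + (1 - 40))*(40145 + 336) = (-30351 - 39)*40481 = -30390*40481 = -1230217590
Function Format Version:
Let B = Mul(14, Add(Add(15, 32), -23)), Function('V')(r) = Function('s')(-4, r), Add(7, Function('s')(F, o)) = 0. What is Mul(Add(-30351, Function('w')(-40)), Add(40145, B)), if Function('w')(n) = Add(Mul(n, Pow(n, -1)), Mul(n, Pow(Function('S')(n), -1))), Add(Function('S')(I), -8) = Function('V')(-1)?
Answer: -1230217590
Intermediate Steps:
Function('s')(F, o) = -7 (Function('s')(F, o) = Add(-7, 0) = -7)
Function('V')(r) = -7
Function('S')(I) = 1 (Function('S')(I) = Add(8, -7) = 1)
B = 336 (B = Mul(14, Add(47, -23)) = Mul(14, 24) = 336)
Function('w')(n) = Add(1, n) (Function('w')(n) = Add(Mul(n, Pow(n, -1)), Mul(n, Pow(1, -1))) = Add(1, Mul(n, 1)) = Add(1, n))
Mul(Add(-30351, Function('w')(-40)), Add(40145, B)) = Mul(Add(-30351, Add(1, -40)), Add(40145, 336)) = Mul(Add(-30351, -39), 40481) = Mul(-30390, 40481) = -1230217590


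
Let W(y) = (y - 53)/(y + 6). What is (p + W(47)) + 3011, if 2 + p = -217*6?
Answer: 90465/53 ≈ 1706.9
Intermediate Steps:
W(y) = (-53 + y)/(6 + y)
p = -1304 (p = -2 - 217*6 = -2 - 1302 = -1304)
(p + W(47)) + 3011 = (-1304 + (-53 + 47)/(6 + 47)) + 3011 = (-1304 - 6/53) + 3011 = -69118/53 + 3011 = 90465/53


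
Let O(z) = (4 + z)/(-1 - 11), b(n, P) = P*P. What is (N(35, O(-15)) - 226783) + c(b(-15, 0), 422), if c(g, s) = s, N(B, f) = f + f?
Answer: -1358155/6 ≈ -2.2636e+5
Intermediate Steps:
b(n, P) = P**2
O(z) = -1/3 - z/12 (O(z) = (4 + z)/(-12) = (4 + z)*(-1/12) = -1/3 - z/12)
N(B, f) = 2*f
(N(35, O(-15)) - 226783) + c(b(-15, 0), 422) = (2*(-1/3 - 1/12*(-15)) - 226783) + 422 = (2*(-1/3 + 5/4) - 226783) + 422 = (2*(11/12) - 226783) + 422 = (11/6 - 226783) + 422 = -1360687/6 + 422 = -1358155/6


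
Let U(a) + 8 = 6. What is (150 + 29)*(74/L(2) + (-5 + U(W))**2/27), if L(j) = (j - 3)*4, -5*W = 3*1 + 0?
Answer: -161279/54 ≈ -2986.6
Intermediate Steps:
W = -3/5 (W = -(3*1 + 0)/5 = -(3 + 0)/5 = -1/5*3 = -3/5 ≈ -0.60000)
L(j) = -12 + 4*j (L(j) = (-3 + j)*4 = -12 + 4*j)
U(a) = -2 (U(a) = -8 + 6 = -2)
(150 + 29)*(74/L(2) + (-5 + U(W))**2/27) = (150 + 29)*(74/(-12 + 4*2) + (-5 - 2)**2/27) = 179*(74/(-12 + 8) + (-7)**2*(1/27)) = 179*(74/(-4) + 49*(1/27)) = 179*(74*(-1/4) + 49/27) = 179*(-37/2 + 49/27) = 179*(-901/54) = -161279/54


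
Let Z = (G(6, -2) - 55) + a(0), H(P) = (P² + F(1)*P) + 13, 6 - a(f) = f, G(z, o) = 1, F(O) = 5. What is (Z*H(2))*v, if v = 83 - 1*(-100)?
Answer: -237168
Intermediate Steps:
a(f) = 6 - f
H(P) = 13 + P² + 5*P (H(P) = (P² + 5*P) + 13 = 13 + P² + 5*P)
v = 183 (v = 83 + 100 = 183)
Z = -48 (Z = (1 - 55) + (6 - 1*0) = -54 + (6 + 0) = -54 + 6 = -48)
(Z*H(2))*v = -48*(13 + 2² + 5*2)*183 = -48*(13 + 4 + 10)*183 = -48*27*183 = -1296*183 = -237168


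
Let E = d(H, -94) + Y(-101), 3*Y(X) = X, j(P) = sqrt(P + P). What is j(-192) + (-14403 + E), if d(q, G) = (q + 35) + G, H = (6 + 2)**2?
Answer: -43295/3 + 8*I*sqrt(6) ≈ -14432.0 + 19.596*I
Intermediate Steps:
H = 64 (H = 8**2 = 64)
j(P) = sqrt(2)*sqrt(P) (j(P) = sqrt(2*P) = sqrt(2)*sqrt(P))
d(q, G) = 35 + G + q (d(q, G) = (35 + q) + G = 35 + G + q)
Y(X) = X/3
E = -86/3 (E = (35 - 94 + 64) + (1/3)*(-101) = 5 - 101/3 = -86/3 ≈ -28.667)
j(-192) + (-14403 + E) = sqrt(2)*sqrt(-192) + (-14403 - 86/3) = sqrt(2)*(8*I*sqrt(3)) - 43295/3 = 8*I*sqrt(6) - 43295/3 = -43295/3 + 8*I*sqrt(6)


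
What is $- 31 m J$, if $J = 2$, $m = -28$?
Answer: $1736$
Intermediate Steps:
$- 31 m J = \left(-31\right) \left(-28\right) 2 = 868 \cdot 2 = 1736$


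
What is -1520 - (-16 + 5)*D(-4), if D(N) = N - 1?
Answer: -1575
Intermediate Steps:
D(N) = -1 + N
-1520 - (-16 + 5)*D(-4) = -1520 - (-16 + 5)*(-1 - 4) = -1520 - (-11)*(-5) = -1520 - 1*55 = -1520 - 55 = -1575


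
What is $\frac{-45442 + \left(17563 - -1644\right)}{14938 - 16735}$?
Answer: $\frac{8745}{599} \approx 14.599$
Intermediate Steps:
$\frac{-45442 + \left(17563 - -1644\right)}{14938 - 16735} = \frac{-45442 + \left(17563 + 1644\right)}{-1797} = \left(-45442 + 19207\right) \left(- \frac{1}{1797}\right) = \left(-26235\right) \left(- \frac{1}{1797}\right) = \frac{8745}{599}$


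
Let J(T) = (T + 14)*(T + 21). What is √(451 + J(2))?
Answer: 3*√91 ≈ 28.618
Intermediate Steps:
J(T) = (14 + T)*(21 + T)
√(451 + J(2)) = √(451 + (294 + 2² + 35*2)) = √(451 + (294 + 4 + 70)) = √(451 + 368) = √819 = 3*√91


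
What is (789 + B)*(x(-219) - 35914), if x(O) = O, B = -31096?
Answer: 1095082831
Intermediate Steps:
(789 + B)*(x(-219) - 35914) = (789 - 31096)*(-219 - 35914) = -30307*(-36133) = 1095082831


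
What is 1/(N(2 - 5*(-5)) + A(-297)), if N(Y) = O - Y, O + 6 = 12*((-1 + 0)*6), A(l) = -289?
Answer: -1/394 ≈ -0.0025381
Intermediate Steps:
O = -78 (O = -6 + 12*((-1 + 0)*6) = -6 + 12*(-1*6) = -6 + 12*(-6) = -6 - 72 = -78)
N(Y) = -78 - Y
1/(N(2 - 5*(-5)) + A(-297)) = 1/((-78 - (2 - 5*(-5))) - 289) = 1/((-78 - (2 + 25)) - 289) = 1/((-78 - 1*27) - 289) = 1/((-78 - 27) - 289) = 1/(-105 - 289) = 1/(-394) = -1/394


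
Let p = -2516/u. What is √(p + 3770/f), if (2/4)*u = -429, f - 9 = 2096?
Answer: 2*√38518662039/180609 ≈ 2.1733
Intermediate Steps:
f = 2105 (f = 9 + 2096 = 2105)
u = -858 (u = 2*(-429) = -858)
p = 1258/429 (p = -2516/(-858) = -2516*(-1/858) = 1258/429 ≈ 2.9324)
√(p + 3770/f) = √(1258/429 + 3770/2105) = √(1258/429 + 3770*(1/2105)) = √(1258/429 + 754/421) = √(853084/180609) = 2*√38518662039/180609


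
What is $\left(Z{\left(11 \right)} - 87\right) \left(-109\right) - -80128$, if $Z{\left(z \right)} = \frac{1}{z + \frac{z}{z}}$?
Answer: $\frac{1075223}{12} \approx 89602.0$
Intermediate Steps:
$Z{\left(z \right)} = \frac{1}{1 + z}$ ($Z{\left(z \right)} = \frac{1}{z + 1} = \frac{1}{1 + z}$)
$\left(Z{\left(11 \right)} - 87\right) \left(-109\right) - -80128 = \left(\frac{1}{1 + 11} - 87\right) \left(-109\right) - -80128 = \left(\frac{1}{12} - 87\right) \left(-109\right) + 80128 = \left(- \frac{1043}{12}\right) \left(-109\right) + 80128 = \frac{113687}{12} + 80128 = \frac{1075223}{12}$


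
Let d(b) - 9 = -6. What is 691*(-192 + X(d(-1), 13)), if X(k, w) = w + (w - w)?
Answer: -123689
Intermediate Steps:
d(b) = 3 (d(b) = 9 - 6 = 3)
X(k, w) = w (X(k, w) = w + 0 = w)
691*(-192 + X(d(-1), 13)) = 691*(-192 + 13) = 691*(-179) = -123689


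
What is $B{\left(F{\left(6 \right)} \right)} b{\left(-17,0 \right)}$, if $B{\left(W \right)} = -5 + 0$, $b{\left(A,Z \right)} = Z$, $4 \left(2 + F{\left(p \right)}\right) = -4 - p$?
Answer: $0$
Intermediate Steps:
$F{\left(p \right)} = -3 - \frac{p}{4}$ ($F{\left(p \right)} = -2 + \frac{-4 - p}{4} = -2 - \left(1 + \frac{p}{4}\right) = -3 - \frac{p}{4}$)
$B{\left(W \right)} = -5$
$B{\left(F{\left(6 \right)} \right)} b{\left(-17,0 \right)} = \left(-5\right) 0 = 0$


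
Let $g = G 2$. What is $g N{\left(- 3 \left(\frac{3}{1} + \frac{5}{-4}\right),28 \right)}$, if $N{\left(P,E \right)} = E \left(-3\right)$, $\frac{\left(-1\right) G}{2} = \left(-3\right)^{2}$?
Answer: $3024$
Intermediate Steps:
$G = -18$ ($G = - 2 \left(-3\right)^{2} = \left(-2\right) 9 = -18$)
$N{\left(P,E \right)} = - 3 E$
$g = -36$ ($g = \left(-18\right) 2 = -36$)
$g N{\left(- 3 \left(\frac{3}{1} + \frac{5}{-4}\right),28 \right)} = - 36 \left(\left(-3\right) 28\right) = \left(-36\right) \left(-84\right) = 3024$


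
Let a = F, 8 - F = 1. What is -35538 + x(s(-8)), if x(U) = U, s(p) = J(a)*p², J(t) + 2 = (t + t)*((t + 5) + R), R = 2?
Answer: -23122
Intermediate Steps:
F = 7 (F = 8 - 1*1 = 8 - 1 = 7)
a = 7
J(t) = -2 + 2*t*(7 + t) (J(t) = -2 + (t + t)*((t + 5) + 2) = -2 + (2*t)*((5 + t) + 2) = -2 + (2*t)*(7 + t) = -2 + 2*t*(7 + t))
s(p) = 194*p² (s(p) = (-2 + 2*7² + 14*7)*p² = (-2 + 2*49 + 98)*p² = (-2 + 98 + 98)*p² = 194*p²)
-35538 + x(s(-8)) = -35538 + 194*(-8)² = -35538 + 194*64 = -35538 + 12416 = -23122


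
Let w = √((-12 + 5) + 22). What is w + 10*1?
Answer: 10 + √15 ≈ 13.873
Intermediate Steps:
w = √15 (w = √(-7 + 22) = √15 ≈ 3.8730)
w + 10*1 = √15 + 10*1 = √15 + 10 = 10 + √15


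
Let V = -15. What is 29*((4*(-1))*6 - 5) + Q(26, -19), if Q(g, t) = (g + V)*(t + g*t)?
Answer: -6484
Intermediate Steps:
Q(g, t) = (-15 + g)*(t + g*t) (Q(g, t) = (g - 15)*(t + g*t) = (-15 + g)*(t + g*t))
29*((4*(-1))*6 - 5) + Q(26, -19) = 29*((4*(-1))*6 - 5) - 19*(-15 + 26² - 14*26) = 29*(-4*6 - 5) - 19*(-15 + 676 - 364) = 29*(-24 - 5) - 19*297 = 29*(-29) - 5643 = -841 - 5643 = -6484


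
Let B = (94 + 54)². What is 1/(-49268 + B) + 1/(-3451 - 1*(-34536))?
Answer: -3721/850609940 ≈ -4.3745e-6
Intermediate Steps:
B = 21904 (B = 148² = 21904)
1/(-49268 + B) + 1/(-3451 - 1*(-34536)) = 1/(-49268 + 21904) + 1/(-3451 - 1*(-34536)) = 1/(-27364) + 1/(-3451 + 34536) = -1/27364 + 1/31085 = -3721/850609940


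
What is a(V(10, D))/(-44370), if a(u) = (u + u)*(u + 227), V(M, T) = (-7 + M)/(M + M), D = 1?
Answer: -4543/2958000 ≈ -0.0015358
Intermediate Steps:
V(M, T) = (-7 + M)/(2*M) (V(M, T) = (-7 + M)/((2*M)) = (-7 + M)*(1/(2*M)) = (-7 + M)/(2*M))
a(u) = 2*u*(227 + u) (a(u) = (2*u)*(227 + u) = 2*u*(227 + u))
a(V(10, D))/(-44370) = (2*((1/2)*(-7 + 10)/10)*(227 + (1/2)*(-7 + 10)/10))/(-44370) = (2*((1/2)*(1/10)*3)*(227 + (1/2)*(1/10)*3))*(-1/44370) = (2*(3/20)*(227 + 3/20))*(-1/44370) = (2*(3/20)*(4543/20))*(-1/44370) = (13629/200)*(-1/44370) = -4543/2958000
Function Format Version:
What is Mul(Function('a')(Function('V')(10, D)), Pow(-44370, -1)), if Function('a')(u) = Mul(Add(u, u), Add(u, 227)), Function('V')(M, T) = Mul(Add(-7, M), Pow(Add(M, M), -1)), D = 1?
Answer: Rational(-4543, 2958000) ≈ -0.0015358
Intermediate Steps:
Function('V')(M, T) = Mul(Rational(1, 2), Pow(M, -1), Add(-7, M)) (Function('V')(M, T) = Mul(Add(-7, M), Pow(Mul(2, M), -1)) = Mul(Add(-7, M), Mul(Rational(1, 2), Pow(M, -1))) = Mul(Rational(1, 2), Pow(M, -1), Add(-7, M)))
Function('a')(u) = Mul(2, u, Add(227, u)) (Function('a')(u) = Mul(Mul(2, u), Add(227, u)) = Mul(2, u, Add(227, u)))
Mul(Function('a')(Function('V')(10, D)), Pow(-44370, -1)) = Mul(Mul(2, Mul(Rational(1, 2), Pow(10, -1), Add(-7, 10)), Add(227, Mul(Rational(1, 2), Pow(10, -1), Add(-7, 10)))), Pow(-44370, -1)) = Mul(Mul(2, Mul(Rational(1, 2), Rational(1, 10), 3), Add(227, Mul(Rational(1, 2), Rational(1, 10), 3))), Rational(-1, 44370)) = Mul(Mul(2, Rational(3, 20), Add(227, Rational(3, 20))), Rational(-1, 44370)) = Mul(Mul(2, Rational(3, 20), Rational(4543, 20)), Rational(-1, 44370)) = Mul(Rational(13629, 200), Rational(-1, 44370)) = Rational(-4543, 2958000)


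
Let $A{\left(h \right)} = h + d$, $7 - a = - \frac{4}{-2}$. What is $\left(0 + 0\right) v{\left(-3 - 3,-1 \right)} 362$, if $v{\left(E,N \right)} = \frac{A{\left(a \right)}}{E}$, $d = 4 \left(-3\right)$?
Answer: $0$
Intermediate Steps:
$d = -12$
$a = 5$ ($a = 7 - - \frac{4}{-2} = 7 - \left(-4\right) \left(- \frac{1}{2}\right) = 7 - 2 = 5$)
$A{\left(h \right)} = -12 + h$ ($A{\left(h \right)} = h - 12 = -12 + h$)
$v{\left(E,N \right)} = - \frac{7}{E}$ ($v{\left(E,N \right)} = \frac{-12 + 5}{E} = - \frac{7}{E}$)
$\left(0 + 0\right) v{\left(-3 - 3,-1 \right)} 362 = \left(0 + 0\right) \left(- \frac{7}{-3 - 3}\right) 362 = 0 \left(- \frac{7}{-6}\right) 362 = 0 \left(\left(-7\right) \left(- \frac{1}{6}\right)\right) 362 = 0 \cdot \frac{7}{6} \cdot 362 = 0 \cdot 362 = 0$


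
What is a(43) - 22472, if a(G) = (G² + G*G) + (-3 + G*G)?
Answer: -16928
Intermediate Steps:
a(G) = -3 + 3*G² (a(G) = (G² + G²) + (-3 + G²) = 2*G² + (-3 + G²) = -3 + 3*G²)
a(43) - 22472 = (-3 + 3*43²) - 22472 = (-3 + 3*1849) - 22472 = (-3 + 5547) - 22472 = 5544 - 22472 = -16928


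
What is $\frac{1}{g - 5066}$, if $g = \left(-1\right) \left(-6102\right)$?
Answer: $\frac{1}{1036} \approx 0.00096525$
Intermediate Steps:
$g = 6102$
$\frac{1}{g - 5066} = \frac{1}{6102 - 5066} = \frac{1}{1036}$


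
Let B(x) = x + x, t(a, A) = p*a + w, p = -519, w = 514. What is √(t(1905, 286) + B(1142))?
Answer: I*√985897 ≈ 992.92*I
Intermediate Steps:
t(a, A) = 514 - 519*a (t(a, A) = -519*a + 514 = 514 - 519*a)
B(x) = 2*x
√(t(1905, 286) + B(1142)) = √((514 - 519*1905) + 2*1142) = √((514 - 988695) + 2284) = √(-988181 + 2284) = √(-985897) = I*√985897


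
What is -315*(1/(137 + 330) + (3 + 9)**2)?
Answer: -21183435/467 ≈ -45361.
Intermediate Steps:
-315*(1/(137 + 330) + (3 + 9)**2) = -315*(1/467 + 12**2) = -315*(1/467 + 144) = -315*67249/467 = -21183435/467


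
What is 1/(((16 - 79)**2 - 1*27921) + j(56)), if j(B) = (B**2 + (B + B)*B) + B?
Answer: -1/14488 ≈ -6.9023e-5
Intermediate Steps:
j(B) = B + 3*B**2 (j(B) = (B**2 + (2*B)*B) + B = (B**2 + 2*B**2) + B = 3*B**2 + B = B + 3*B**2)
1/(((16 - 79)**2 - 1*27921) + j(56)) = 1/(((16 - 79)**2 - 1*27921) + 56*(1 + 3*56)) = 1/(((-63)**2 - 27921) + 56*(1 + 168)) = 1/((3969 - 27921) + 56*169) = 1/(-23952 + 9464) = 1/(-14488) = -1/14488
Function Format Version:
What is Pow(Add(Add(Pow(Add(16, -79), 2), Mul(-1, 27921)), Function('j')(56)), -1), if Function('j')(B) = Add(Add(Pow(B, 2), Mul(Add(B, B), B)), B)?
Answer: Rational(-1, 14488) ≈ -6.9023e-5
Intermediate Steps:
Function('j')(B) = Add(B, Mul(3, Pow(B, 2))) (Function('j')(B) = Add(Add(Pow(B, 2), Mul(Mul(2, B), B)), B) = Add(Add(Pow(B, 2), Mul(2, Pow(B, 2))), B) = Add(Mul(3, Pow(B, 2)), B) = Add(B, Mul(3, Pow(B, 2))))
Pow(Add(Add(Pow(Add(16, -79), 2), Mul(-1, 27921)), Function('j')(56)), -1) = Pow(Add(Add(Pow(Add(16, -79), 2), Mul(-1, 27921)), Mul(56, Add(1, Mul(3, 56)))), -1) = Pow(Add(Add(Pow(-63, 2), -27921), Mul(56, Add(1, 168))), -1) = Pow(Add(Add(3969, -27921), Mul(56, 169)), -1) = Pow(Add(-23952, 9464), -1) = Pow(-14488, -1) = Rational(-1, 14488)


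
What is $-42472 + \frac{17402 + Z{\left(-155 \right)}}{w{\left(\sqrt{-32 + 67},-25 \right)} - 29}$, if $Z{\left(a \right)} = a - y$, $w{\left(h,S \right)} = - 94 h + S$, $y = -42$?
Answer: $- \frac{6505054381}{153172} - \frac{812583 \sqrt{35}}{153172} \approx -42500.0$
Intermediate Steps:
$w{\left(h,S \right)} = S - 94 h$
$Z{\left(a \right)} = 42 + a$ ($Z{\left(a \right)} = a - -42 = a + 42 = 42 + a$)
$-42472 + \frac{17402 + Z{\left(-155 \right)}}{w{\left(\sqrt{-32 + 67},-25 \right)} - 29} = -42472 + \frac{17402 + \left(42 - 155\right)}{\left(-25 - 94 \sqrt{-32 + 67}\right) - 29} = -42472 + \frac{17402 - 113}{\left(-25 - 94 \sqrt{35}\right) - 29} = -42472 + \frac{17289}{-54 - 94 \sqrt{35}}$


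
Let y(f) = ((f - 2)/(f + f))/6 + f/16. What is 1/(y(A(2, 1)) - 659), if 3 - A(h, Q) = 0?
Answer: -144/94865 ≈ -0.0015179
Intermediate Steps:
A(h, Q) = 3 (A(h, Q) = 3 - 1*0 = 3 + 0 = 3)
y(f) = f/16 + (-2 + f)/(12*f) (y(f) = ((-2 + f)/((2*f)))*(⅙) + f*(1/16) = ((-2 + f)*(1/(2*f)))*(⅙) + f/16 = ((-2 + f)/(2*f))*(⅙) + f/16 = (-2 + f)/(12*f) + f/16 = f/16 + (-2 + f)/(12*f))
1/(y(A(2, 1)) - 659) = 1/((1/48)*(-8 + 3*(4 + 3*3))/3 - 659) = 1/((1/48)*(⅓)*(-8 + 3*(4 + 9)) - 659) = 1/((1/48)*(⅓)*(-8 + 3*13) - 659) = 1/((1/48)*(⅓)*(-8 + 39) - 659) = 1/((1/48)*(⅓)*31 - 659) = 1/(31/144 - 659) = 1/(-94865/144) = -144/94865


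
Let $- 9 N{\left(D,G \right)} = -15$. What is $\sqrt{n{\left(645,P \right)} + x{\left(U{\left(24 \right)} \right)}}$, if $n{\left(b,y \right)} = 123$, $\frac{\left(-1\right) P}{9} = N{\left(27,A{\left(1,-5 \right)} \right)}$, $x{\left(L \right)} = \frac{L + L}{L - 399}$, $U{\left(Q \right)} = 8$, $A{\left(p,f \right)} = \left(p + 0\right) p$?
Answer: $\frac{\sqrt{18798107}}{391} \approx 11.089$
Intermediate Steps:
$A{\left(p,f \right)} = p^{2}$ ($A{\left(p,f \right)} = p p = p^{2}$)
$x{\left(L \right)} = \frac{2 L}{-399 + L}$
$N{\left(D,G \right)} = \frac{5}{3}$ ($N{\left(D,G \right)} = \left(- \frac{1}{9}\right) \left(-15\right) = \frac{5}{3}$)
$P = -15$ ($P = \left(-9\right) \frac{5}{3} = -15$)
$\sqrt{n{\left(645,P \right)} + x{\left(U{\left(24 \right)} \right)}} = \sqrt{123 + 2 \cdot 8 \frac{1}{-399 + 8}} = \sqrt{123 + 2 \cdot 8 \frac{1}{-391}} = \sqrt{123 + 2 \cdot 8 \left(- \frac{1}{391}\right)} = \sqrt{123 - \frac{16}{391}} = \sqrt{\frac{48077}{391}} = \frac{\sqrt{18798107}}{391}$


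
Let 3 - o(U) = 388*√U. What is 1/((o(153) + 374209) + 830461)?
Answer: 1204673/1451214003697 + 1164*√17/1451214003697 ≈ 8.3342e-7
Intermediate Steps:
o(U) = 3 - 388*√U
1/((o(153) + 374209) + 830461) = 1/(((3 - 1164*√17) + 374209) + 830461) = 1/((374212 - 1164*√17) + 830461) = 1/(1204673 - 1164*√17)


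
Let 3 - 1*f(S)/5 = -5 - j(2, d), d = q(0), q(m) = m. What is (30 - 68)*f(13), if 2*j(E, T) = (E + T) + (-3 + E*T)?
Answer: -1425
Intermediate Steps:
d = 0
j(E, T) = -3/2 + E/2 + T/2 + E*T/2 (j(E, T) = ((E + T) + (-3 + E*T))/2 = (-3 + E + T + E*T)/2 = -3/2 + E/2 + T/2 + E*T/2)
f(S) = 75/2 (f(S) = 15 - 5*(-5 - (-3/2 + (½)*2 + (½)*0 + (½)*2*0)) = 15 - 5*(-5 - (-3/2 + 1 + 0 + 0)) = 15 - 5*(-5 - 1*(-½)) = 15 - 5*(-5 + ½) = 15 - 5*(-9/2) = 15 + 45/2 = 75/2)
(30 - 68)*f(13) = (30 - 68)*(75/2) = -38*75/2 = -1425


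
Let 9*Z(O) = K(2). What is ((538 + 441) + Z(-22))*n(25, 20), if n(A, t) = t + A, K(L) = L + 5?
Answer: 44090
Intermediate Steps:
K(L) = 5 + L
Z(O) = 7/9 (Z(O) = (5 + 2)/9 = (1/9)*7 = 7/9)
n(A, t) = A + t
((538 + 441) + Z(-22))*n(25, 20) = ((538 + 441) + 7/9)*(25 + 20) = (979 + 7/9)*45 = (8818/9)*45 = 44090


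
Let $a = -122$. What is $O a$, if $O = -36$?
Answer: $4392$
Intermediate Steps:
$O a = \left(-36\right) \left(-122\right) = 4392$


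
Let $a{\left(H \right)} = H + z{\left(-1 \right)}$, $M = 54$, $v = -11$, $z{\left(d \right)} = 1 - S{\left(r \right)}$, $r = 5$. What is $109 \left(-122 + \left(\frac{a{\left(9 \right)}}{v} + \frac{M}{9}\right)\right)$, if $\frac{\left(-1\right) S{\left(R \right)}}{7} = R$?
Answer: $- \frac{143989}{11} \approx -13090.0$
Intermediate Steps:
$S{\left(R \right)} = - 7 R$
$z{\left(d \right)} = 36$ ($z{\left(d \right)} = 1 - \left(-7\right) 5 = 1 - -35 = 1 + 35 = 36$)
$a{\left(H \right)} = 36 + H$ ($a{\left(H \right)} = H + 36 = 36 + H$)
$109 \left(-122 + \left(\frac{a{\left(9 \right)}}{v} + \frac{M}{9}\right)\right) = 109 \left(-122 + \left(\frac{36 + 9}{-11} + \frac{54}{9}\right)\right) = 109 \left(-122 + \left(45 \left(- \frac{1}{11}\right) + 54 \cdot \frac{1}{9}\right)\right) = 109 \left(-122 + \left(- \frac{45}{11} + 6\right)\right) = 109 \left(-122 + \frac{21}{11}\right) = 109 \left(- \frac{1321}{11}\right) = - \frac{143989}{11}$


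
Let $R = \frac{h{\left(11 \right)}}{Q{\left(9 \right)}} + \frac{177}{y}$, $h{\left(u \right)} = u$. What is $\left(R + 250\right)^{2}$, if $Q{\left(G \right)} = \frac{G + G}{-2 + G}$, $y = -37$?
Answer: $\frac{27610142569}{443556} \approx 62247.0$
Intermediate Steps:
$Q{\left(G \right)} = \frac{2 G}{-2 + G}$
$R = - \frac{337}{666}$ ($R = \frac{11}{2 \cdot 9 \frac{1}{-2 + 9}} + \frac{177}{-37} = \frac{11}{2 \cdot 9 \cdot \frac{1}{7}} + 177 \left(- \frac{1}{37}\right) = \frac{11}{2 \cdot 9 \cdot \frac{1}{7}} - \frac{177}{37} = \frac{11}{\frac{18}{7}} - \frac{177}{37} = 11 \cdot \frac{7}{18} - \frac{177}{37} = \frac{77}{18} - \frac{177}{37} = - \frac{337}{666} \approx -0.50601$)
$\left(R + 250\right)^{2} = \left(- \frac{337}{666} + 250\right)^{2} = \left(\frac{166163}{666}\right)^{2} = \frac{27610142569}{443556}$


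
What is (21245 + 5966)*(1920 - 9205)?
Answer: -198232135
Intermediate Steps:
(21245 + 5966)*(1920 - 9205) = 27211*(-7285) = -198232135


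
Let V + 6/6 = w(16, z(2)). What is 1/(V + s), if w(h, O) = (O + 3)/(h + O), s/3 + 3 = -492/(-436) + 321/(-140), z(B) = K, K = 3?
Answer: -289940/3820673 ≈ -0.075887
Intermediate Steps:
z(B) = 3
s = -190647/15260 (s = -9 + 3*(-492/(-436) + 321/(-140)) = -9 + 3*(-492*(-1/436) + 321*(-1/140)) = -9 + 3*(123/109 - 321/140) = -9 + 3*(-17769/15260) = -9 - 53307/15260 = -190647/15260 ≈ -12.493)
w(h, O) = (3 + O)/(O + h)
V = -13/19 (V = -1 + (3 + 3)/(3 + 16) = -1 + 6/19 = -13/19 ≈ -0.68421)
1/(V + s) = 1/(-13/19 - 190647/15260) = 1/(-3820673/289940) = -289940/3820673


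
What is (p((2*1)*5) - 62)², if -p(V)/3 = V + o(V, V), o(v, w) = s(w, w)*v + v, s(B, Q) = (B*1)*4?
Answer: 1747684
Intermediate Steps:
s(B, Q) = 4*B (s(B, Q) = B*4 = 4*B)
o(v, w) = v + 4*v*w (o(v, w) = (4*w)*v + v = 4*v*w + v = v + 4*v*w)
p(V) = -3*V - 3*V*(1 + 4*V) (p(V) = -3*(V + V*(1 + 4*V)) = -3*V - 3*V*(1 + 4*V))
(p((2*1)*5) - 62)² = (6*((2*1)*5)*(-1 - 2*2*1*5) - 62)² = (6*(2*5)*(-1 - 4*5) - 62)² = (6*10*(-1 - 2*10) - 62)² = (6*10*(-1 - 20) - 62)² = (6*10*(-21) - 62)² = (-1260 - 62)² = (-1322)² = 1747684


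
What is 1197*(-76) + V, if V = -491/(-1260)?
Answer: -114624229/1260 ≈ -90972.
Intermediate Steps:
V = 491/1260 (V = -491*(-1/1260) = 491/1260 ≈ 0.38968)
1197*(-76) + V = 1197*(-76) + 491/1260 = -90972 + 491/1260 = -114624229/1260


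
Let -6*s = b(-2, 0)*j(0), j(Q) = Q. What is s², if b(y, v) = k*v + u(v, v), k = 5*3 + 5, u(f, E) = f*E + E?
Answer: 0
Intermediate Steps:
u(f, E) = E + E*f (u(f, E) = E*f + E = E + E*f)
k = 20 (k = 15 + 5 = 20)
b(y, v) = 20*v + v*(1 + v)
s = 0 (s = -0*(21 + 0)*0/6 = -0*21*0/6 = -0*0 = -⅙*0 = 0)
s² = 0² = 0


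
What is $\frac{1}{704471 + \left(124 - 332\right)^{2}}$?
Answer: $\frac{1}{747735} \approx 1.3374 \cdot 10^{-6}$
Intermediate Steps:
$\frac{1}{704471 + \left(124 - 332\right)^{2}} = \frac{1}{704471 + \left(-208\right)^{2}} = \frac{1}{704471 + 43264} = \frac{1}{747735}$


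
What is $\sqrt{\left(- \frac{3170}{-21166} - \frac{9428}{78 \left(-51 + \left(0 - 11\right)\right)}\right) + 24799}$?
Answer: $\frac{\sqrt{4060141088431969203}}{12794847} \approx 157.48$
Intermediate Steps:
$\sqrt{\left(- \frac{3170}{-21166} - \frac{9428}{78 \left(-51 + \left(0 - 11\right)\right)}\right) + 24799} = \sqrt{\left(\left(-3170\right) \left(- \frac{1}{21166}\right) - \frac{9428}{78 \left(-51 - 11\right)}\right) + 24799} = \sqrt{\left(\frac{1585}{10583} - \frac{9428}{78 \left(-62\right)}\right) + 24799} = \sqrt{\left(\frac{1585}{10583} - \frac{9428}{-4836}\right) + 24799} = \sqrt{\left(\frac{1585}{10583} - - \frac{2357}{1209}\right) + 24799} = \sqrt{\left(\frac{1585}{10583} + \frac{2357}{1209}\right) + 24799} = \sqrt{\frac{26860396}{12794847} + 24799} = \sqrt{\frac{317326271149}{12794847}} = \frac{\sqrt{4060141088431969203}}{12794847}$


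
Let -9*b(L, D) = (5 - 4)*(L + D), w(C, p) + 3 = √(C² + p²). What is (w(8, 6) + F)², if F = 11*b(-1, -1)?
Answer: 7225/81 ≈ 89.198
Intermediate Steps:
w(C, p) = -3 + √(C² + p²)
b(L, D) = -D/9 - L/9 (b(L, D) = -(5 - 4)*(L + D)/9 = -(D + L)/9 = -D/9 - L/9)
F = 22/9 (F = 11*(-⅑*(-1) - ⅑*(-1)) = 11*(⅑ + ⅑) = 11*(2/9) = 22/9 ≈ 2.4444)
(w(8, 6) + F)² = ((-3 + √(8² + 6²)) + 22/9)² = ((-3 + √(64 + 36)) + 22/9)² = ((-3 + √100) + 22/9)² = ((-3 + 10) + 22/9)² = (7 + 22/9)² = (85/9)² = 7225/81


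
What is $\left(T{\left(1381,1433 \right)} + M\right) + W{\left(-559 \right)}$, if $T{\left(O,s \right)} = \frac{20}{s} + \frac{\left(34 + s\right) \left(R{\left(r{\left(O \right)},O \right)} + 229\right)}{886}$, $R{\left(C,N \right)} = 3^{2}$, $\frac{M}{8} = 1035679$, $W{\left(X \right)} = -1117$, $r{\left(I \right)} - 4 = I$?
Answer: $\frac{5259290735954}{634819} \approx 8.2847 \cdot 10^{6}$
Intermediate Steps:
$r{\left(I \right)} = 4 + I$
$M = 8285432$ ($M = 8 \cdot 1035679 = 8285432$)
$R{\left(C,N \right)} = 9$
$T{\left(O,s \right)} = \frac{4046}{443} + \frac{20}{s} + \frac{119 s}{443}$ ($T{\left(O,s \right)} = \frac{20}{s} + \frac{\left(34 + s\right) \left(9 + 229\right)}{886} = \frac{20}{s} + \left(34 + s\right) 238 \cdot \frac{1}{886} = \frac{20}{s} + \left(8092 + 238 s\right) \frac{1}{886} = \frac{20}{s} + \left(\frac{4046}{443} + \frac{119 s}{443}\right) = \frac{4046}{443} + \frac{20}{s} + \frac{119 s}{443}$)
$\left(T{\left(1381,1433 \right)} + M\right) + W{\left(-559 \right)} = \left(\frac{8860 + 119 \cdot 1433 \left(34 + 1433\right)}{443 \cdot 1433} + 8285432\right) - 1117 = \left(\frac{1}{443} \cdot \frac{1}{1433} \left(8860 + 119 \cdot 1433 \cdot 1467\right) + 8285432\right) - 1117 = \left(\frac{1}{443} \cdot \frac{1}{1433} \left(8860 + 250163109\right) + 8285432\right) - 1117 = \left(\frac{1}{443} \cdot \frac{1}{1433} \cdot 250171969 + 8285432\right) - 1117 = \left(\frac{250171969}{634819} + 8285432\right) - 1117 = \frac{5259999828777}{634819} - 1117 = \frac{5259290735954}{634819}$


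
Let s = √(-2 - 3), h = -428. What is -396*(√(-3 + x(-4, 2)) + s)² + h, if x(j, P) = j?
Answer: 4324 + 792*√35 ≈ 9009.5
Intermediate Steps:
s = I*√5 (s = √(-5) = I*√5 ≈ 2.2361*I)
-396*(√(-3 + x(-4, 2)) + s)² + h = -396*(√(-3 - 4) + I*√5)² - 428 = -396*(√(-7) + I*√5)² - 428 = -396*(I*√7 + I*√5)² - 428 = -396*(I*√5 + I*√7)² - 428 = -428 - 396*(I*√5 + I*√7)²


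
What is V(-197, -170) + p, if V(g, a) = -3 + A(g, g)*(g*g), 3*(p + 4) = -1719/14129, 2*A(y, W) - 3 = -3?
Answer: -99476/14129 ≈ -7.0406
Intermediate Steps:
A(y, W) = 0 (A(y, W) = 3/2 + (1/2)*(-3) = 3/2 - 3/2 = 0)
p = -57089/14129 (p = -4 + (-1719/14129)/3 = -4 + (-1719*1/14129)/3 = -4 + (1/3)*(-1719/14129) = -4 - 573/14129 = -57089/14129 ≈ -4.0406)
V(g, a) = -3 (V(g, a) = -3 + 0*(g*g) = -3 + 0*g**2 = -3 + 0 = -3)
V(-197, -170) + p = -3 - 57089/14129 = -99476/14129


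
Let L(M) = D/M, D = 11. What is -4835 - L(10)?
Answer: -48361/10 ≈ -4836.1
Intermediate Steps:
L(M) = 11/M
-4835 - L(10) = -4835 - 11/10 = -48361/10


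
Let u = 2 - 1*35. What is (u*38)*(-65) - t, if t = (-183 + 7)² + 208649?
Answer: -158115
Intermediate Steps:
u = -33 (u = 2 - 35 = -33)
t = 239625 (t = (-176)² + 208649 = 30976 + 208649 = 239625)
(u*38)*(-65) - t = -33*38*(-65) - 1*239625 = -1254*(-65) - 239625 = 81510 - 239625 = -158115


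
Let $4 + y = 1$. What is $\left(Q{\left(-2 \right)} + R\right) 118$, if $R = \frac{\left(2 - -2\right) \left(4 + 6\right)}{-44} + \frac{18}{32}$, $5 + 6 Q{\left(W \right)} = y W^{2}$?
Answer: $- \frac{99061}{264} \approx -375.23$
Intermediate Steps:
$y = -3$ ($y = -4 + 1 = -3$)
$Q{\left(W \right)} = - \frac{5}{6} - \frac{W^{2}}{2}$ ($Q{\left(W \right)} = - \frac{5}{6} + \frac{\left(-3\right) W^{2}}{6} = - \frac{5}{6} - \frac{W^{2}}{2}$)
$R = - \frac{61}{176}$ ($R = \left(2 + 2\right) 10 \left(- \frac{1}{44}\right) + 18 \cdot \frac{1}{32} = 4 \cdot 10 \left(- \frac{1}{44}\right) + \frac{9}{16} = 40 \left(- \frac{1}{44}\right) + \frac{9}{16} = - \frac{10}{11} + \frac{9}{16} = - \frac{61}{176} \approx -0.34659$)
$\left(Q{\left(-2 \right)} + R\right) 118 = \left(\left(- \frac{5}{6} - \frac{\left(-2\right)^{2}}{2}\right) - \frac{61}{176}\right) 118 = \left(\left(- \frac{5}{6} - 2\right) - \frac{61}{176}\right) 118 = \left(- \frac{17}{6} - \frac{61}{176}\right) 118 = \left(- \frac{1679}{528}\right) 118 = - \frac{99061}{264}$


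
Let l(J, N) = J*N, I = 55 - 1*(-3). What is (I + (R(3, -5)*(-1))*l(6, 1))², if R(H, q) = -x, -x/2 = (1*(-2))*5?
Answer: 31684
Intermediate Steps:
I = 58 (I = 55 + 3 = 58)
x = 20 (x = -2*1*(-2)*5 = -(-4)*5 = -2*(-10) = 20)
R(H, q) = -20 (R(H, q) = -1*20 = -20)
(I + (R(3, -5)*(-1))*l(6, 1))² = (58 + (-20*(-1))*(6*1))² = (58 + 20*6)² = (58 + 120)² = 178² = 31684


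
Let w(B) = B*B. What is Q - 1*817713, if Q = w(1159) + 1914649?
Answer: 2440217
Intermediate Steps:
w(B) = B²
Q = 3257930 (Q = 1159² + 1914649 = 1343281 + 1914649 = 3257930)
Q - 1*817713 = 3257930 - 1*817713 = 3257930 - 817713 = 2440217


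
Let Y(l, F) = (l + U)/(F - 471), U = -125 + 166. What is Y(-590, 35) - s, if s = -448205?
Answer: 195417929/436 ≈ 4.4821e+5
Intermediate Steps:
U = 41
Y(l, F) = (41 + l)/(-471 + F) (Y(l, F) = (l + 41)/(F - 471) = (41 + l)/(-471 + F))
Y(-590, 35) - s = (41 - 590)/(-471 + 35) - 1*(-448205) = -549/(-436) + 448205 = -1/436*(-549) + 448205 = 549/436 + 448205 = 195417929/436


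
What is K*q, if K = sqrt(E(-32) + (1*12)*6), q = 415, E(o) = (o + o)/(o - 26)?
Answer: 830*sqrt(15370)/29 ≈ 3548.3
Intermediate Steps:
E(o) = 2*o/(-26 + o) (E(o) = (2*o)/(-26 + o) = 2*o/(-26 + o))
K = 2*sqrt(15370)/29 (K = sqrt(2*(-32)/(-26 - 32) + (1*12)*6) = sqrt(2*(-32)/(-58) + 12*6) = sqrt(2*(-32)*(-1/58) + 72) = sqrt(32/29 + 72) = sqrt(2120/29) = 2*sqrt(15370)/29 ≈ 8.5500)
K*q = (2*sqrt(15370)/29)*415 = 830*sqrt(15370)/29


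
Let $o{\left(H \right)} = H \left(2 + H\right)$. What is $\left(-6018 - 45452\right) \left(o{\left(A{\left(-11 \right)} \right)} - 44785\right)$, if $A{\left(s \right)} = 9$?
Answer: $2299988420$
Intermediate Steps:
$\left(-6018 - 45452\right) \left(o{\left(A{\left(-11 \right)} \right)} - 44785\right) = \left(-6018 - 45452\right) \left(9 \left(2 + 9\right) - 44785\right) = - 51470 \left(9 \cdot 11 - 44785\right) = - 51470 \left(99 - 44785\right) = \left(-51470\right) \left(-44686\right) = 2299988420$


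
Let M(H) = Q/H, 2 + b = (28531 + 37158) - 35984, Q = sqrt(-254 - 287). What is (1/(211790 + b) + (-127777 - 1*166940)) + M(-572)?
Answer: -71172092480/241493 - I*sqrt(541)/572 ≈ -2.9472e+5 - 0.040663*I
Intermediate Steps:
Q = I*sqrt(541) (Q = sqrt(-541) = I*sqrt(541) ≈ 23.259*I)
b = 29703 (b = -2 + ((28531 + 37158) - 35984) = -2 + (65689 - 35984) = -2 + 29705 = 29703)
M(H) = I*sqrt(541)/H (M(H) = (I*sqrt(541))/H = I*sqrt(541)/H)
(1/(211790 + b) + (-127777 - 1*166940)) + M(-572) = (1/(211790 + 29703) + (-127777 - 1*166940)) + I*sqrt(541)/(-572) = (1/241493 + (-127777 - 166940)) + I*sqrt(541)*(-1/572) = (1/241493 - 294717) - I*sqrt(541)/572 = -71172092480/241493 - I*sqrt(541)/572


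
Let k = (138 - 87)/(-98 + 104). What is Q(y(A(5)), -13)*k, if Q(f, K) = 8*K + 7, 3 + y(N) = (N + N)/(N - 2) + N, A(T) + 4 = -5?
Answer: -1649/2 ≈ -824.50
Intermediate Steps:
A(T) = -9 (A(T) = -4 - 5 = -9)
y(N) = -3 + N + 2*N/(-2 + N) (y(N) = -3 + ((N + N)/(N - 2) + N) = -3 + ((2*N)/(-2 + N) + N) = -3 + (2*N/(-2 + N) + N) = -3 + (N + 2*N/(-2 + N)) = -3 + N + 2*N/(-2 + N))
k = 17/2 (k = 51/6 = 51*(⅙) = 17/2 ≈ 8.5000)
Q(f, K) = 7 + 8*K
Q(y(A(5)), -13)*k = (7 + 8*(-13))*(17/2) = (7 - 104)*(17/2) = -97*17/2 = -1649/2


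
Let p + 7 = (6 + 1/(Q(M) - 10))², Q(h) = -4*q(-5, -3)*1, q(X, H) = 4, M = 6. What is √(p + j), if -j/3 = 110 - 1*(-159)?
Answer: 3*I*√58471/26 ≈ 27.901*I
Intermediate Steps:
j = -807 (j = -3*(110 - 1*(-159)) = -3*(110 + 159) = -3*269 = -807)
Q(h) = -16 (Q(h) = -4*4*1 = -16*1 = -16)
p = 19293/676 (p = -7 + (6 + 1/(-16 - 10))² = -7 + (6 + 1/(-26))² = -7 + (6 - 1/26)² = -7 + (155/26)² = -7 + 24025/676 = 19293/676 ≈ 28.540)
√(p + j) = √(19293/676 - 807) = √(-526239/676) = 3*I*√58471/26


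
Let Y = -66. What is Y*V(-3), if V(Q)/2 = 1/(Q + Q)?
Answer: 22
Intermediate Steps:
V(Q) = 1/Q (V(Q) = 2/(Q + Q) = 2/((2*Q)) = 2*(1/(2*Q)) = 1/Q)
Y*V(-3) = -66/(-3) = -66*(-⅓) = 22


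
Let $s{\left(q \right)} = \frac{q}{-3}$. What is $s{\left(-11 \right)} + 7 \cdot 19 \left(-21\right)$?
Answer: $- \frac{8368}{3} \approx -2789.3$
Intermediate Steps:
$s{\left(q \right)} = - \frac{q}{3}$ ($s{\left(q \right)} = q \left(- \frac{1}{3}\right) = - \frac{q}{3}$)
$s{\left(-11 \right)} + 7 \cdot 19 \left(-21\right) = \left(- \frac{1}{3}\right) \left(-11\right) + 7 \cdot 19 \left(-21\right) = \frac{11}{3} + 133 \left(-21\right) = \frac{11}{3} - 2793 = - \frac{8368}{3}$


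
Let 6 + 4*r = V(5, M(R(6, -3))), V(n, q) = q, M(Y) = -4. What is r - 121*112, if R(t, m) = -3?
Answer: -27109/2 ≈ -13555.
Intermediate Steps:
r = -5/2 (r = -3/2 + (¼)*(-4) = -3/2 - 1 = -5/2 ≈ -2.5000)
r - 121*112 = -5/2 - 121*112 = -5/2 - 13552 = -27109/2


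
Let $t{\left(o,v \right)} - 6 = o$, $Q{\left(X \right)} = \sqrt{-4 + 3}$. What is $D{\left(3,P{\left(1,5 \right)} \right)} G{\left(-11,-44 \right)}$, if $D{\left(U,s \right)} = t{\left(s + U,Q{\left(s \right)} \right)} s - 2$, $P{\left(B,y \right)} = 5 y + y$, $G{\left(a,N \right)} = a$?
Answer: $-12848$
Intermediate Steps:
$Q{\left(X \right)} = i$ ($Q{\left(X \right)} = \sqrt{-1} = i$)
$t{\left(o,v \right)} = 6 + o$
$P{\left(B,y \right)} = 6 y$
$D{\left(U,s \right)} = -2 + s \left(6 + U + s\right)$ ($D{\left(U,s \right)} = \left(6 + \left(s + U\right)\right) s - 2 = \left(6 + \left(U + s\right)\right) s - 2 = \left(6 + U + s\right) s - 2 = s \left(6 + U + s\right) - 2 = -2 + s \left(6 + U + s\right)$)
$D{\left(3,P{\left(1,5 \right)} \right)} G{\left(-11,-44 \right)} = \left(-2 + 6 \cdot 5 \left(6 + 3 + 6 \cdot 5\right)\right) \left(-11\right) = \left(-2 + 30 \left(6 + 3 + 30\right)\right) \left(-11\right) = \left(-2 + 30 \cdot 39\right) \left(-11\right) = \left(-2 + 1170\right) \left(-11\right) = 1168 \left(-11\right) = -12848$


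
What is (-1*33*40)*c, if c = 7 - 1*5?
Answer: -2640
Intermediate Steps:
c = 2 (c = 7 - 5 = 2)
(-1*33*40)*c = (-1*33*40)*2 = -33*40*2 = -1320*2 = -2640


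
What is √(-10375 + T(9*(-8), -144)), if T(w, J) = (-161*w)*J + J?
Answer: I*√1679767 ≈ 1296.1*I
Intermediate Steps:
T(w, J) = J - 161*J*w (T(w, J) = -161*J*w + J = J - 161*J*w)
√(-10375 + T(9*(-8), -144)) = √(-10375 - 144*(1 - 1449*(-8))) = √(-10375 - 144*(1 - 161*(-72))) = √(-10375 - 144*(1 + 11592)) = √(-10375 - 144*11593) = √(-10375 - 1669392) = √(-1679767) = I*√1679767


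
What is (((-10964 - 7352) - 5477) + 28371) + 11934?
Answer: 16512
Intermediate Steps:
(((-10964 - 7352) - 5477) + 28371) + 11934 = ((-18316 - 5477) + 28371) + 11934 = (-23793 + 28371) + 11934 = 4578 + 11934 = 16512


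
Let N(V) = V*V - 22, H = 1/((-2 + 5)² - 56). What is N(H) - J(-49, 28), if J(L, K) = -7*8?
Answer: 75107/2209 ≈ 34.000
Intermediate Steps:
J(L, K) = -56
H = -1/47 (H = 1/(3² - 56) = 1/(9 - 56) = 1/(-47) = -1/47 ≈ -0.021277)
N(V) = -22 + V² (N(V) = V² - 22 = -22 + V²)
N(H) - J(-49, 28) = (-22 + (-1/47)²) - 1*(-56) = (-22 + 1/2209) + 56 = -48597/2209 + 56 = 75107/2209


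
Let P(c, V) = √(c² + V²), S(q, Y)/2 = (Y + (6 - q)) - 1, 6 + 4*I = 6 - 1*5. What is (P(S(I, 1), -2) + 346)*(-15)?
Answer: -5190 - 15*√857/2 ≈ -5409.6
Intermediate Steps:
I = -5/4 (I = -3/2 + (6 - 1*5)/4 = -3/2 + (6 - 5)/4 = -3/2 + (¼)*1 = -3/2 + ¼ = -5/4 ≈ -1.2500)
S(q, Y) = 10 - 2*q + 2*Y (S(q, Y) = 2*((Y + (6 - q)) - 1) = 2*((6 + Y - q) - 1) = 2*(5 + Y - q) = 10 - 2*q + 2*Y)
P(c, V) = √(V² + c²)
(P(S(I, 1), -2) + 346)*(-15) = (√((-2)² + (10 - 2*(-5/4) + 2*1)²) + 346)*(-15) = (√(4 + (10 + 5/2 + 2)²) + 346)*(-15) = (√(4 + (29/2)²) + 346)*(-15) = (√(4 + 841/4) + 346)*(-15) = (√(857/4) + 346)*(-15) = (√857/2 + 346)*(-15) = (346 + √857/2)*(-15) = -5190 - 15*√857/2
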